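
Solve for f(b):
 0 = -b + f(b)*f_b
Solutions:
 f(b) = -sqrt(C1 + b^2)
 f(b) = sqrt(C1 + b^2)


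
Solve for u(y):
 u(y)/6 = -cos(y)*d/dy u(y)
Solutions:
 u(y) = C1*(sin(y) - 1)^(1/12)/(sin(y) + 1)^(1/12)


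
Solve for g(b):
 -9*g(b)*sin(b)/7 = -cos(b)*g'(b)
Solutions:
 g(b) = C1/cos(b)^(9/7)


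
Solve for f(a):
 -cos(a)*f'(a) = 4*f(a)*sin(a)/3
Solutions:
 f(a) = C1*cos(a)^(4/3)


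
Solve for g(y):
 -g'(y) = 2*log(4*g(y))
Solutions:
 Integral(1/(log(_y) + 2*log(2)), (_y, g(y)))/2 = C1 - y


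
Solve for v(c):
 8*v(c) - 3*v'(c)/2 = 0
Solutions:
 v(c) = C1*exp(16*c/3)


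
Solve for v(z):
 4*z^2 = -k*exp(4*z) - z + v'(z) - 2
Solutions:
 v(z) = C1 + k*exp(4*z)/4 + 4*z^3/3 + z^2/2 + 2*z


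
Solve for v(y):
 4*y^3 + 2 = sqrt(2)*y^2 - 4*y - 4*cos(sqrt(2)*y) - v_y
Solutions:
 v(y) = C1 - y^4 + sqrt(2)*y^3/3 - 2*y^2 - 2*y - 2*sqrt(2)*sin(sqrt(2)*y)


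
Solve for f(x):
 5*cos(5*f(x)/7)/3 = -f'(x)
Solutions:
 5*x/3 - 7*log(sin(5*f(x)/7) - 1)/10 + 7*log(sin(5*f(x)/7) + 1)/10 = C1


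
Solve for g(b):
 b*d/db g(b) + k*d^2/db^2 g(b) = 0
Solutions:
 g(b) = C1 + C2*sqrt(k)*erf(sqrt(2)*b*sqrt(1/k)/2)


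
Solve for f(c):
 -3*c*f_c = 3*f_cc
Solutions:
 f(c) = C1 + C2*erf(sqrt(2)*c/2)


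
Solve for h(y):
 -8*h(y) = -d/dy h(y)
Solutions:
 h(y) = C1*exp(8*y)


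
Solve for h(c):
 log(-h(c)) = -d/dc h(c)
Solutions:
 -li(-h(c)) = C1 - c


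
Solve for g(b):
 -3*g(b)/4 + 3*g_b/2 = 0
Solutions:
 g(b) = C1*exp(b/2)


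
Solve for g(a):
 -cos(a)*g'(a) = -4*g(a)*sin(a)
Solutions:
 g(a) = C1/cos(a)^4


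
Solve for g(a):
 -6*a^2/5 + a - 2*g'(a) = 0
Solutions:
 g(a) = C1 - a^3/5 + a^2/4


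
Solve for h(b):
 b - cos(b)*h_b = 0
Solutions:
 h(b) = C1 + Integral(b/cos(b), b)


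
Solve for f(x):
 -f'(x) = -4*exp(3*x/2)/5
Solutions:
 f(x) = C1 + 8*exp(3*x/2)/15


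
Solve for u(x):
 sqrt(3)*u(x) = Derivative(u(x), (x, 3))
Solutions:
 u(x) = C3*exp(3^(1/6)*x) + (C1*sin(3^(2/3)*x/2) + C2*cos(3^(2/3)*x/2))*exp(-3^(1/6)*x/2)


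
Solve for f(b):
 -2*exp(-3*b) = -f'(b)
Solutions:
 f(b) = C1 - 2*exp(-3*b)/3


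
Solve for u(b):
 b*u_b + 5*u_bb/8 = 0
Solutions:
 u(b) = C1 + C2*erf(2*sqrt(5)*b/5)


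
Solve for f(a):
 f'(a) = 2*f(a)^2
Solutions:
 f(a) = -1/(C1 + 2*a)


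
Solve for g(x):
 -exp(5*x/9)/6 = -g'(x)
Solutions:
 g(x) = C1 + 3*exp(5*x/9)/10


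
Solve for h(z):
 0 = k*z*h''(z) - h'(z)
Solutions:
 h(z) = C1 + z^(((re(k) + 1)*re(k) + im(k)^2)/(re(k)^2 + im(k)^2))*(C2*sin(log(z)*Abs(im(k))/(re(k)^2 + im(k)^2)) + C3*cos(log(z)*im(k)/(re(k)^2 + im(k)^2)))


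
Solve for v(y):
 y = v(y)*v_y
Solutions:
 v(y) = -sqrt(C1 + y^2)
 v(y) = sqrt(C1 + y^2)


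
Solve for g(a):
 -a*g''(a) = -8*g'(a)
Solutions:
 g(a) = C1 + C2*a^9


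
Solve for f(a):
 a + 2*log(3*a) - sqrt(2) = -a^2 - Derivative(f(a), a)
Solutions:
 f(a) = C1 - a^3/3 - a^2/2 - 2*a*log(a) - a*log(9) + sqrt(2)*a + 2*a


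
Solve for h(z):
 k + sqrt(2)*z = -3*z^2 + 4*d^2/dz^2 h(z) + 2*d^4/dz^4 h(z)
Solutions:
 h(z) = C1 + C2*z + C3*sin(sqrt(2)*z) + C4*cos(sqrt(2)*z) + z^4/16 + sqrt(2)*z^3/24 + z^2*(k - 3)/8


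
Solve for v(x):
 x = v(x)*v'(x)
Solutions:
 v(x) = -sqrt(C1 + x^2)
 v(x) = sqrt(C1 + x^2)


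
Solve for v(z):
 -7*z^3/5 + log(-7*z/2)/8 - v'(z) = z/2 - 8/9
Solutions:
 v(z) = C1 - 7*z^4/20 - z^2/4 + z*log(-z)/8 + z*(-9*log(2) + 9*log(7) + 55)/72


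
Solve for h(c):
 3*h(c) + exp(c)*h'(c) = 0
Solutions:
 h(c) = C1*exp(3*exp(-c))


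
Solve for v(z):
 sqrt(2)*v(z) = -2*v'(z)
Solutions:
 v(z) = C1*exp(-sqrt(2)*z/2)


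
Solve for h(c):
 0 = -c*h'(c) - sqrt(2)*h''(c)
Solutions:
 h(c) = C1 + C2*erf(2^(1/4)*c/2)


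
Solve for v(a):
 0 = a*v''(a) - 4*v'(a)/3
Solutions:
 v(a) = C1 + C2*a^(7/3)


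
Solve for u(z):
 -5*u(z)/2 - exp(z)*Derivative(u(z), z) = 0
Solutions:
 u(z) = C1*exp(5*exp(-z)/2)


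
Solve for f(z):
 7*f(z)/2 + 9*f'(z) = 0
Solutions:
 f(z) = C1*exp(-7*z/18)


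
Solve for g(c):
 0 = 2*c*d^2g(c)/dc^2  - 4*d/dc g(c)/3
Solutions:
 g(c) = C1 + C2*c^(5/3)


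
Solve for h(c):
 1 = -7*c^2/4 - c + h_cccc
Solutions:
 h(c) = C1 + C2*c + C3*c^2 + C4*c^3 + 7*c^6/1440 + c^5/120 + c^4/24


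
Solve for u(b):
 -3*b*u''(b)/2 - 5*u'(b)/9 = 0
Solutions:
 u(b) = C1 + C2*b^(17/27)


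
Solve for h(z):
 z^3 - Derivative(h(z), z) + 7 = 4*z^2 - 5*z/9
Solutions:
 h(z) = C1 + z^4/4 - 4*z^3/3 + 5*z^2/18 + 7*z


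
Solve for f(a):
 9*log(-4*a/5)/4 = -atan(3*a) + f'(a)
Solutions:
 f(a) = C1 + 9*a*log(-a)/4 + a*atan(3*a) - 9*a*log(5)/4 - 9*a/4 + 9*a*log(2)/2 - log(9*a^2 + 1)/6


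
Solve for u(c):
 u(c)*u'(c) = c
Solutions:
 u(c) = -sqrt(C1 + c^2)
 u(c) = sqrt(C1 + c^2)


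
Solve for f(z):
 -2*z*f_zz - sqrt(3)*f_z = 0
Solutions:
 f(z) = C1 + C2*z^(1 - sqrt(3)/2)


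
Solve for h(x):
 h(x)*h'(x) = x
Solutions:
 h(x) = -sqrt(C1 + x^2)
 h(x) = sqrt(C1 + x^2)


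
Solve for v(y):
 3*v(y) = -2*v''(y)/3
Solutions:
 v(y) = C1*sin(3*sqrt(2)*y/2) + C2*cos(3*sqrt(2)*y/2)


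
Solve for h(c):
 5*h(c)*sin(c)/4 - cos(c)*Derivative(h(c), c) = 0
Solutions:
 h(c) = C1/cos(c)^(5/4)


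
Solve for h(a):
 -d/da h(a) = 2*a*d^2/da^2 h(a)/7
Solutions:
 h(a) = C1 + C2/a^(5/2)


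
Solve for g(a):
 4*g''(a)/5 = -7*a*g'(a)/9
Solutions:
 g(a) = C1 + C2*erf(sqrt(70)*a/12)


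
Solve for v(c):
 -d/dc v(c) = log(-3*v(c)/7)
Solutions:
 Integral(1/(log(-_y) - log(7) + log(3)), (_y, v(c))) = C1 - c


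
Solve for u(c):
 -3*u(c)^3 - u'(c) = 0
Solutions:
 u(c) = -sqrt(2)*sqrt(-1/(C1 - 3*c))/2
 u(c) = sqrt(2)*sqrt(-1/(C1 - 3*c))/2


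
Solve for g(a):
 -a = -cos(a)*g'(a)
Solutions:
 g(a) = C1 + Integral(a/cos(a), a)


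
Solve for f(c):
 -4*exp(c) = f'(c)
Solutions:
 f(c) = C1 - 4*exp(c)


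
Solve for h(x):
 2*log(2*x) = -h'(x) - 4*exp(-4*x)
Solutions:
 h(x) = C1 - 2*x*log(x) + 2*x*(1 - log(2)) + exp(-4*x)


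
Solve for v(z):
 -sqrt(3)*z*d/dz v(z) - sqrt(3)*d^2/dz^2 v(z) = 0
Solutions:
 v(z) = C1 + C2*erf(sqrt(2)*z/2)


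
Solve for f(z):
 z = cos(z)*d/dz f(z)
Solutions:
 f(z) = C1 + Integral(z/cos(z), z)


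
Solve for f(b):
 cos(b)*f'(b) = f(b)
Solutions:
 f(b) = C1*sqrt(sin(b) + 1)/sqrt(sin(b) - 1)


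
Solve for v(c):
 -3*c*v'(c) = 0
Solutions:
 v(c) = C1


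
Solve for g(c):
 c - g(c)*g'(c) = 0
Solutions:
 g(c) = -sqrt(C1 + c^2)
 g(c) = sqrt(C1 + c^2)


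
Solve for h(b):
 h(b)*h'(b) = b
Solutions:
 h(b) = -sqrt(C1 + b^2)
 h(b) = sqrt(C1 + b^2)


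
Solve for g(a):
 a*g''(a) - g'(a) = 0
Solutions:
 g(a) = C1 + C2*a^2


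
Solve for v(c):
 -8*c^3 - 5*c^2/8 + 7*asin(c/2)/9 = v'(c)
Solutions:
 v(c) = C1 - 2*c^4 - 5*c^3/24 + 7*c*asin(c/2)/9 + 7*sqrt(4 - c^2)/9


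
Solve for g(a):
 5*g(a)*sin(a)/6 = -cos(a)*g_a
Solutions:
 g(a) = C1*cos(a)^(5/6)


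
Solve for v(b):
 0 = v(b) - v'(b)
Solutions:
 v(b) = C1*exp(b)


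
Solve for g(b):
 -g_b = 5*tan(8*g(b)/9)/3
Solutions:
 g(b) = -9*asin(C1*exp(-40*b/27))/8 + 9*pi/8
 g(b) = 9*asin(C1*exp(-40*b/27))/8


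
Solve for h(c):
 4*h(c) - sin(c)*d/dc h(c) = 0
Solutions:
 h(c) = C1*(cos(c)^2 - 2*cos(c) + 1)/(cos(c)^2 + 2*cos(c) + 1)


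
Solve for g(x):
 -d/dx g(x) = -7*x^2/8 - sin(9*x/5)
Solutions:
 g(x) = C1 + 7*x^3/24 - 5*cos(9*x/5)/9


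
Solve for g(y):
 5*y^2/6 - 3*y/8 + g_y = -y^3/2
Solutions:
 g(y) = C1 - y^4/8 - 5*y^3/18 + 3*y^2/16


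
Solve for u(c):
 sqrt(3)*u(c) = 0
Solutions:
 u(c) = 0


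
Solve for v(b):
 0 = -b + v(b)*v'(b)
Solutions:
 v(b) = -sqrt(C1 + b^2)
 v(b) = sqrt(C1 + b^2)


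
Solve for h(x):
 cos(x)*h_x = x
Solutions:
 h(x) = C1 + Integral(x/cos(x), x)


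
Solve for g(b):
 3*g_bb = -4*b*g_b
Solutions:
 g(b) = C1 + C2*erf(sqrt(6)*b/3)


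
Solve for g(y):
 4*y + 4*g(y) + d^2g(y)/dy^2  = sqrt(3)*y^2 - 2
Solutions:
 g(y) = C1*sin(2*y) + C2*cos(2*y) + sqrt(3)*y^2/4 - y - 1/2 - sqrt(3)/8


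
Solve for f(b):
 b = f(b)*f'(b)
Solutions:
 f(b) = -sqrt(C1 + b^2)
 f(b) = sqrt(C1 + b^2)


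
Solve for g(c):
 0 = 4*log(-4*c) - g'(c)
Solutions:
 g(c) = C1 + 4*c*log(-c) + 4*c*(-1 + 2*log(2))


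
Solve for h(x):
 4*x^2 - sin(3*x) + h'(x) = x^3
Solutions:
 h(x) = C1 + x^4/4 - 4*x^3/3 - cos(3*x)/3


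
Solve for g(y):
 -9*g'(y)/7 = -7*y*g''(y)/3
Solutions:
 g(y) = C1 + C2*y^(76/49)


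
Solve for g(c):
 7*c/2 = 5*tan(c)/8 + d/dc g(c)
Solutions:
 g(c) = C1 + 7*c^2/4 + 5*log(cos(c))/8


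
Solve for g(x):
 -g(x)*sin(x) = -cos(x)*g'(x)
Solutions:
 g(x) = C1/cos(x)


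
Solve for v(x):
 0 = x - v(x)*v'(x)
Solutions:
 v(x) = -sqrt(C1 + x^2)
 v(x) = sqrt(C1 + x^2)


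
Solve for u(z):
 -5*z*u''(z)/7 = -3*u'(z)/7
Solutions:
 u(z) = C1 + C2*z^(8/5)


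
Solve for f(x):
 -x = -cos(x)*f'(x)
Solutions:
 f(x) = C1 + Integral(x/cos(x), x)


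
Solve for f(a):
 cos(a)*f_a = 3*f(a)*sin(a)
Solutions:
 f(a) = C1/cos(a)^3


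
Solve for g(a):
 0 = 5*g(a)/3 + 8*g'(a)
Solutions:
 g(a) = C1*exp(-5*a/24)


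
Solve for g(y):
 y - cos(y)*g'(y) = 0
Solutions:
 g(y) = C1 + Integral(y/cos(y), y)


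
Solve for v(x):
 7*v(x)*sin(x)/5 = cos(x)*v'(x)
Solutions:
 v(x) = C1/cos(x)^(7/5)


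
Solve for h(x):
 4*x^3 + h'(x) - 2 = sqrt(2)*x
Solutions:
 h(x) = C1 - x^4 + sqrt(2)*x^2/2 + 2*x


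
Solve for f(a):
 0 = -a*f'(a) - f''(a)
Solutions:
 f(a) = C1 + C2*erf(sqrt(2)*a/2)


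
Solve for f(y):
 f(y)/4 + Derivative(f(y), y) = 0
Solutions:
 f(y) = C1*exp(-y/4)


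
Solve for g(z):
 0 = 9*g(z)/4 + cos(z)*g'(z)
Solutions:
 g(z) = C1*(sin(z) - 1)^(9/8)/(sin(z) + 1)^(9/8)


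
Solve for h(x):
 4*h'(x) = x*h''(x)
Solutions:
 h(x) = C1 + C2*x^5


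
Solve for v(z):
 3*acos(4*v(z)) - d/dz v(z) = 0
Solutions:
 Integral(1/acos(4*_y), (_y, v(z))) = C1 + 3*z


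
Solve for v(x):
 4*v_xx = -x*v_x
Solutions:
 v(x) = C1 + C2*erf(sqrt(2)*x/4)


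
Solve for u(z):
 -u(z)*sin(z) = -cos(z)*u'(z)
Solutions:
 u(z) = C1/cos(z)


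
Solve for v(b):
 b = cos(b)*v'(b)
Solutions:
 v(b) = C1 + Integral(b/cos(b), b)


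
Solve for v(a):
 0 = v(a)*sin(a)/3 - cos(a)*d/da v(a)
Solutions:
 v(a) = C1/cos(a)^(1/3)


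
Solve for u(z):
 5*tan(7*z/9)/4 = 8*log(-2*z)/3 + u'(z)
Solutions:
 u(z) = C1 - 8*z*log(-z)/3 - 8*z*log(2)/3 + 8*z/3 - 45*log(cos(7*z/9))/28


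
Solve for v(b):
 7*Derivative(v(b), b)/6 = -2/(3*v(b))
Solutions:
 v(b) = -sqrt(C1 - 56*b)/7
 v(b) = sqrt(C1 - 56*b)/7


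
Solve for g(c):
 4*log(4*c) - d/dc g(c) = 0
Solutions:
 g(c) = C1 + 4*c*log(c) - 4*c + c*log(256)


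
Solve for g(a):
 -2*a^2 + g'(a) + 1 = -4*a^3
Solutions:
 g(a) = C1 - a^4 + 2*a^3/3 - a


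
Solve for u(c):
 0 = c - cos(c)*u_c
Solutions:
 u(c) = C1 + Integral(c/cos(c), c)


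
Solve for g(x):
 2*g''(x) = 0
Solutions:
 g(x) = C1 + C2*x


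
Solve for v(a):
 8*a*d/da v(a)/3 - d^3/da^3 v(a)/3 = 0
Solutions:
 v(a) = C1 + Integral(C2*airyai(2*a) + C3*airybi(2*a), a)


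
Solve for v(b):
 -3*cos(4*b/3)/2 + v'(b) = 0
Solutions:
 v(b) = C1 + 9*sin(4*b/3)/8


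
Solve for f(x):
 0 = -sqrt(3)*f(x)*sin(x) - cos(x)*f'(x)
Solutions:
 f(x) = C1*cos(x)^(sqrt(3))


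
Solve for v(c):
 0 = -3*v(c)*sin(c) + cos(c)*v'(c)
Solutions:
 v(c) = C1/cos(c)^3


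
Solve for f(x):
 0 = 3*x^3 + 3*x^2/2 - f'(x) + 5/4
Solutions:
 f(x) = C1 + 3*x^4/4 + x^3/2 + 5*x/4


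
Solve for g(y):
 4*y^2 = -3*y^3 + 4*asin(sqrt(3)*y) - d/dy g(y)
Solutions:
 g(y) = C1 - 3*y^4/4 - 4*y^3/3 + 4*y*asin(sqrt(3)*y) + 4*sqrt(3)*sqrt(1 - 3*y^2)/3


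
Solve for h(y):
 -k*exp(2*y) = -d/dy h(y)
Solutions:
 h(y) = C1 + k*exp(2*y)/2


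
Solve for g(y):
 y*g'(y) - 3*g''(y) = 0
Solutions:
 g(y) = C1 + C2*erfi(sqrt(6)*y/6)


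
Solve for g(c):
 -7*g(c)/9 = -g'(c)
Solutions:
 g(c) = C1*exp(7*c/9)


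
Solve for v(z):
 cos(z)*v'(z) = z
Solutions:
 v(z) = C1 + Integral(z/cos(z), z)


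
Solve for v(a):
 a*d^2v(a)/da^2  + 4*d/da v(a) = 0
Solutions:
 v(a) = C1 + C2/a^3


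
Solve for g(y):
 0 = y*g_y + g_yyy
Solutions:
 g(y) = C1 + Integral(C2*airyai(-y) + C3*airybi(-y), y)


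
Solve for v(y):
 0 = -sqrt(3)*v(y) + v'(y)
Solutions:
 v(y) = C1*exp(sqrt(3)*y)


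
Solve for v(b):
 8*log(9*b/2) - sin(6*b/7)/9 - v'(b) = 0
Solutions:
 v(b) = C1 + 8*b*log(b) - 8*b - 8*b*log(2) + 16*b*log(3) + 7*cos(6*b/7)/54


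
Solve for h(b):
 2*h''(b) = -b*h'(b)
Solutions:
 h(b) = C1 + C2*erf(b/2)


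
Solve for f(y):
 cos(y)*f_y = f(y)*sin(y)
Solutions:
 f(y) = C1/cos(y)


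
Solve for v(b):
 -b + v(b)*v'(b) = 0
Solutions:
 v(b) = -sqrt(C1 + b^2)
 v(b) = sqrt(C1 + b^2)


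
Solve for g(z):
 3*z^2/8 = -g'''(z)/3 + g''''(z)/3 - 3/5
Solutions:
 g(z) = C1 + C2*z + C3*z^2 + C4*exp(z) - 3*z^5/160 - 3*z^4/32 - 27*z^3/40


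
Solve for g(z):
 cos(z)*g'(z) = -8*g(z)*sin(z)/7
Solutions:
 g(z) = C1*cos(z)^(8/7)


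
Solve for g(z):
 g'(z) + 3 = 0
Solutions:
 g(z) = C1 - 3*z


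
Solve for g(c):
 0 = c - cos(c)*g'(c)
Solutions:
 g(c) = C1 + Integral(c/cos(c), c)


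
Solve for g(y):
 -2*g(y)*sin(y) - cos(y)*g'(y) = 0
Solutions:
 g(y) = C1*cos(y)^2


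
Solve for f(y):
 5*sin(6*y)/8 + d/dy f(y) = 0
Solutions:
 f(y) = C1 + 5*cos(6*y)/48


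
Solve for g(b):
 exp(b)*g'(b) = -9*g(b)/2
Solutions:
 g(b) = C1*exp(9*exp(-b)/2)


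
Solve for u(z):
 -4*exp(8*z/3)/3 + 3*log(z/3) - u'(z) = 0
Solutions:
 u(z) = C1 + 3*z*log(z) + 3*z*(-log(3) - 1) - exp(8*z/3)/2


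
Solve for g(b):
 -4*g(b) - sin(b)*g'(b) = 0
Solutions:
 g(b) = C1*(cos(b)^2 + 2*cos(b) + 1)/(cos(b)^2 - 2*cos(b) + 1)


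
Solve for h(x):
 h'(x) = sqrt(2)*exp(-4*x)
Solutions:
 h(x) = C1 - sqrt(2)*exp(-4*x)/4


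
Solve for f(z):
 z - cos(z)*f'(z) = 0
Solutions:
 f(z) = C1 + Integral(z/cos(z), z)


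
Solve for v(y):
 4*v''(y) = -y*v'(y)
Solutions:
 v(y) = C1 + C2*erf(sqrt(2)*y/4)


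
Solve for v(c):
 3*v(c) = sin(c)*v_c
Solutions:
 v(c) = C1*(cos(c) - 1)^(3/2)/(cos(c) + 1)^(3/2)


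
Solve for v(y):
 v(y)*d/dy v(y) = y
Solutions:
 v(y) = -sqrt(C1 + y^2)
 v(y) = sqrt(C1 + y^2)


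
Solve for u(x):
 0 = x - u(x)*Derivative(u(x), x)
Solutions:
 u(x) = -sqrt(C1 + x^2)
 u(x) = sqrt(C1 + x^2)


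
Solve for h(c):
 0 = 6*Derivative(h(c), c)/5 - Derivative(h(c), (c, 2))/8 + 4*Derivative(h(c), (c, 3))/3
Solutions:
 h(c) = C1 + (C2*sin(9*sqrt(1135)*c/320) + C3*cos(9*sqrt(1135)*c/320))*exp(3*c/64)


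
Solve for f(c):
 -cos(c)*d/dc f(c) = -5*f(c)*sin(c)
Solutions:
 f(c) = C1/cos(c)^5


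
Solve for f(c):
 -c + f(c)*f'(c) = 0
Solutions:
 f(c) = -sqrt(C1 + c^2)
 f(c) = sqrt(C1 + c^2)


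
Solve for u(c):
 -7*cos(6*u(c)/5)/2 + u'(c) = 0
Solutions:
 -7*c/2 - 5*log(sin(6*u(c)/5) - 1)/12 + 5*log(sin(6*u(c)/5) + 1)/12 = C1


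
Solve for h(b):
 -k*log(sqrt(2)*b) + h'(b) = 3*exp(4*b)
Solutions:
 h(b) = C1 + b*k*log(b) + b*k*(-1 + log(2)/2) + 3*exp(4*b)/4


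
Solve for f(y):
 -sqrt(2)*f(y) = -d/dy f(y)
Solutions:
 f(y) = C1*exp(sqrt(2)*y)


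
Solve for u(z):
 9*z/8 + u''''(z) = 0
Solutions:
 u(z) = C1 + C2*z + C3*z^2 + C4*z^3 - 3*z^5/320


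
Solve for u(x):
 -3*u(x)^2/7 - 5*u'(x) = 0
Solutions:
 u(x) = 35/(C1 + 3*x)


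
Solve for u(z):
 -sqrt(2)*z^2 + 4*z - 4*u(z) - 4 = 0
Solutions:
 u(z) = -sqrt(2)*z^2/4 + z - 1


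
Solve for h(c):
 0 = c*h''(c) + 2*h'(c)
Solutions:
 h(c) = C1 + C2/c


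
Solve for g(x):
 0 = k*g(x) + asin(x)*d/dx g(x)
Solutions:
 g(x) = C1*exp(-k*Integral(1/asin(x), x))


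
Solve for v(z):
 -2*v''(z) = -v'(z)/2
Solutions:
 v(z) = C1 + C2*exp(z/4)


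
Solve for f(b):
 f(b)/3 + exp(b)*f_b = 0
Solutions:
 f(b) = C1*exp(exp(-b)/3)


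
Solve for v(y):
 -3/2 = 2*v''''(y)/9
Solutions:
 v(y) = C1 + C2*y + C3*y^2 + C4*y^3 - 9*y^4/32


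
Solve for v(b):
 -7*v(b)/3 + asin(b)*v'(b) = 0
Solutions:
 v(b) = C1*exp(7*Integral(1/asin(b), b)/3)


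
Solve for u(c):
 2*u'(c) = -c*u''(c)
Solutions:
 u(c) = C1 + C2/c


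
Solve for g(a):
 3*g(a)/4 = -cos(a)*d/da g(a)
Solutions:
 g(a) = C1*(sin(a) - 1)^(3/8)/(sin(a) + 1)^(3/8)


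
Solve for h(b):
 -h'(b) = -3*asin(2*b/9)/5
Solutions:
 h(b) = C1 + 3*b*asin(2*b/9)/5 + 3*sqrt(81 - 4*b^2)/10


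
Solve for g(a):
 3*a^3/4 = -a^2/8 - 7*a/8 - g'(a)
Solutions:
 g(a) = C1 - 3*a^4/16 - a^3/24 - 7*a^2/16


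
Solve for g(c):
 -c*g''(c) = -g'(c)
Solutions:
 g(c) = C1 + C2*c^2


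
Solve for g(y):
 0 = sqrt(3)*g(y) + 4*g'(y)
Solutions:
 g(y) = C1*exp(-sqrt(3)*y/4)


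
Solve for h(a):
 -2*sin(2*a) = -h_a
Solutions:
 h(a) = C1 - cos(2*a)


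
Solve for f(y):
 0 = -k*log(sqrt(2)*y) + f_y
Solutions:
 f(y) = C1 + k*y*log(y) - k*y + k*y*log(2)/2


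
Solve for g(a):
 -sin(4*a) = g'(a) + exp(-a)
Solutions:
 g(a) = C1 + cos(4*a)/4 + exp(-a)


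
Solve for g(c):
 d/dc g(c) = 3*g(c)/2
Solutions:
 g(c) = C1*exp(3*c/2)


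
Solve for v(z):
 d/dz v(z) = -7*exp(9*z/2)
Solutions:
 v(z) = C1 - 14*exp(9*z/2)/9


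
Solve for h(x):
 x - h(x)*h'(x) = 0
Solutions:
 h(x) = -sqrt(C1 + x^2)
 h(x) = sqrt(C1 + x^2)


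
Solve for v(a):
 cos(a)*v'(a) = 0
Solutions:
 v(a) = C1


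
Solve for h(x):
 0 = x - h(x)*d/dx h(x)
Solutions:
 h(x) = -sqrt(C1 + x^2)
 h(x) = sqrt(C1 + x^2)


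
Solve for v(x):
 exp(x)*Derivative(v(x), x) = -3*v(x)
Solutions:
 v(x) = C1*exp(3*exp(-x))


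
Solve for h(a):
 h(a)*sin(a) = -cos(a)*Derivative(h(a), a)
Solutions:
 h(a) = C1*cos(a)


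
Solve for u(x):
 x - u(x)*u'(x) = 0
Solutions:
 u(x) = -sqrt(C1 + x^2)
 u(x) = sqrt(C1 + x^2)


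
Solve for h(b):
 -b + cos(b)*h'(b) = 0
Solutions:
 h(b) = C1 + Integral(b/cos(b), b)


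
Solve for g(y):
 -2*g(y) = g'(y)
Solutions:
 g(y) = C1*exp(-2*y)


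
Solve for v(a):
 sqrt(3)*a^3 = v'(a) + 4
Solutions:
 v(a) = C1 + sqrt(3)*a^4/4 - 4*a


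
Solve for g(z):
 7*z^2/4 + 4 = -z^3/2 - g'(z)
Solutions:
 g(z) = C1 - z^4/8 - 7*z^3/12 - 4*z


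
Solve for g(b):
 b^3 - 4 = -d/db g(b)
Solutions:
 g(b) = C1 - b^4/4 + 4*b


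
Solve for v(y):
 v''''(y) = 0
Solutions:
 v(y) = C1 + C2*y + C3*y^2 + C4*y^3


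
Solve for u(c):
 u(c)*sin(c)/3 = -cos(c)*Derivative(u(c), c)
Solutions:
 u(c) = C1*cos(c)^(1/3)


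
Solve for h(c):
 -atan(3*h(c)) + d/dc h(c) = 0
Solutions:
 Integral(1/atan(3*_y), (_y, h(c))) = C1 + c


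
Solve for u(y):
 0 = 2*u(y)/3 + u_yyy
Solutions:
 u(y) = C3*exp(-2^(1/3)*3^(2/3)*y/3) + (C1*sin(2^(1/3)*3^(1/6)*y/2) + C2*cos(2^(1/3)*3^(1/6)*y/2))*exp(2^(1/3)*3^(2/3)*y/6)


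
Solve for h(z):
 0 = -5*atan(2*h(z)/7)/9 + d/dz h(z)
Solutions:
 Integral(1/atan(2*_y/7), (_y, h(z))) = C1 + 5*z/9


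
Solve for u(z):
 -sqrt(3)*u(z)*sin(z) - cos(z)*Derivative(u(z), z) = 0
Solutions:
 u(z) = C1*cos(z)^(sqrt(3))


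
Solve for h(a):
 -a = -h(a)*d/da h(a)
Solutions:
 h(a) = -sqrt(C1 + a^2)
 h(a) = sqrt(C1 + a^2)


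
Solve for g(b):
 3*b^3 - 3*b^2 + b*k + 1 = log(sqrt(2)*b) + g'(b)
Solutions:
 g(b) = C1 + 3*b^4/4 - b^3 + b^2*k/2 - b*log(b) - b*log(2)/2 + 2*b


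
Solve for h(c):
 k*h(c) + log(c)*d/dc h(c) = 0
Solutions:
 h(c) = C1*exp(-k*li(c))


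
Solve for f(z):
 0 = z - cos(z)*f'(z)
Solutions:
 f(z) = C1 + Integral(z/cos(z), z)


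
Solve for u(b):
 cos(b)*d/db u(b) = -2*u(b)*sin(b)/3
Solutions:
 u(b) = C1*cos(b)^(2/3)


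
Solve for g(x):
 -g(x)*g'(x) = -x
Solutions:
 g(x) = -sqrt(C1 + x^2)
 g(x) = sqrt(C1 + x^2)


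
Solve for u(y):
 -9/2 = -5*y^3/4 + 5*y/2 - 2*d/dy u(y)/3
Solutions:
 u(y) = C1 - 15*y^4/32 + 15*y^2/8 + 27*y/4


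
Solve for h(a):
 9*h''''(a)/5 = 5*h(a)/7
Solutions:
 h(a) = C1*exp(-sqrt(15)*7^(3/4)*a/21) + C2*exp(sqrt(15)*7^(3/4)*a/21) + C3*sin(sqrt(15)*7^(3/4)*a/21) + C4*cos(sqrt(15)*7^(3/4)*a/21)


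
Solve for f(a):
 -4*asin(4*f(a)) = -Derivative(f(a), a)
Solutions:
 Integral(1/asin(4*_y), (_y, f(a))) = C1 + 4*a


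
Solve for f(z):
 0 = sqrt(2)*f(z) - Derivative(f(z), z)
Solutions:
 f(z) = C1*exp(sqrt(2)*z)


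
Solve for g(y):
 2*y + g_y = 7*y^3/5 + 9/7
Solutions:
 g(y) = C1 + 7*y^4/20 - y^2 + 9*y/7


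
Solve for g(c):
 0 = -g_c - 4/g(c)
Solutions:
 g(c) = -sqrt(C1 - 8*c)
 g(c) = sqrt(C1 - 8*c)


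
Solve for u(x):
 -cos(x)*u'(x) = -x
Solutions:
 u(x) = C1 + Integral(x/cos(x), x)


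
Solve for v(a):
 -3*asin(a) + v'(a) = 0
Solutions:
 v(a) = C1 + 3*a*asin(a) + 3*sqrt(1 - a^2)


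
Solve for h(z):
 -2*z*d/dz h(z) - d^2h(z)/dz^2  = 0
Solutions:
 h(z) = C1 + C2*erf(z)


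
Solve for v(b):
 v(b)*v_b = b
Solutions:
 v(b) = -sqrt(C1 + b^2)
 v(b) = sqrt(C1 + b^2)


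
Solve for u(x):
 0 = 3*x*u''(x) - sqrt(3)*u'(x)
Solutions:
 u(x) = C1 + C2*x^(sqrt(3)/3 + 1)


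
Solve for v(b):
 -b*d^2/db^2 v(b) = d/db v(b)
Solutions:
 v(b) = C1 + C2*log(b)


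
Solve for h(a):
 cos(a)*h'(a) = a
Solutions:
 h(a) = C1 + Integral(a/cos(a), a)


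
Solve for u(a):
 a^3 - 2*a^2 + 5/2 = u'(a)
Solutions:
 u(a) = C1 + a^4/4 - 2*a^3/3 + 5*a/2


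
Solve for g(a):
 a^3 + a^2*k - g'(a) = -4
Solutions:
 g(a) = C1 + a^4/4 + a^3*k/3 + 4*a


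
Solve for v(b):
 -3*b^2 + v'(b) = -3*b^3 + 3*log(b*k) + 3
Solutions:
 v(b) = C1 - 3*b^4/4 + b^3 + 3*b*log(b*k)


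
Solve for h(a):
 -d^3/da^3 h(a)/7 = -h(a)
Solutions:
 h(a) = C3*exp(7^(1/3)*a) + (C1*sin(sqrt(3)*7^(1/3)*a/2) + C2*cos(sqrt(3)*7^(1/3)*a/2))*exp(-7^(1/3)*a/2)


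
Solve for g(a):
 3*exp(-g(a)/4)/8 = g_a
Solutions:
 g(a) = 4*log(C1 + 3*a/32)


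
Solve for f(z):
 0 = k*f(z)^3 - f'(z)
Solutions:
 f(z) = -sqrt(2)*sqrt(-1/(C1 + k*z))/2
 f(z) = sqrt(2)*sqrt(-1/(C1 + k*z))/2


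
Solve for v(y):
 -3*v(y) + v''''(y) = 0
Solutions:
 v(y) = C1*exp(-3^(1/4)*y) + C2*exp(3^(1/4)*y) + C3*sin(3^(1/4)*y) + C4*cos(3^(1/4)*y)


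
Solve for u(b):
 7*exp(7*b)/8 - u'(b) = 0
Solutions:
 u(b) = C1 + exp(7*b)/8


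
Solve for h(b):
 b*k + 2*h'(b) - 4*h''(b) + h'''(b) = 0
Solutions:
 h(b) = C1 + C2*exp(b*(2 - sqrt(2))) + C3*exp(b*(sqrt(2) + 2)) - b^2*k/4 - b*k


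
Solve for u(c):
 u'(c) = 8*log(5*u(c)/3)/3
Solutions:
 3*Integral(1/(-log(_y) - log(5) + log(3)), (_y, u(c)))/8 = C1 - c


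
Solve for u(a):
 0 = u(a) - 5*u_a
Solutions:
 u(a) = C1*exp(a/5)


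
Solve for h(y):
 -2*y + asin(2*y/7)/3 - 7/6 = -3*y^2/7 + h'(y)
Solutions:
 h(y) = C1 + y^3/7 - y^2 + y*asin(2*y/7)/3 - 7*y/6 + sqrt(49 - 4*y^2)/6


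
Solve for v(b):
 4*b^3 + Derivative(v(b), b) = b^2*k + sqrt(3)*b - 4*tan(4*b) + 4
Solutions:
 v(b) = C1 - b^4 + b^3*k/3 + sqrt(3)*b^2/2 + 4*b + log(cos(4*b))


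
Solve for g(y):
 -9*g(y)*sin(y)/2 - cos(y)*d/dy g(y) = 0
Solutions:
 g(y) = C1*cos(y)^(9/2)


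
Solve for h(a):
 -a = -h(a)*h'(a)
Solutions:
 h(a) = -sqrt(C1 + a^2)
 h(a) = sqrt(C1 + a^2)


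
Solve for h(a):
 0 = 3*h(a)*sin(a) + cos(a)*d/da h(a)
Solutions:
 h(a) = C1*cos(a)^3


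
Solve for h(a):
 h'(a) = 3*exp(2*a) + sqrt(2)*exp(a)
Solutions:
 h(a) = C1 + 3*exp(2*a)/2 + sqrt(2)*exp(a)


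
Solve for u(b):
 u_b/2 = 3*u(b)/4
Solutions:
 u(b) = C1*exp(3*b/2)


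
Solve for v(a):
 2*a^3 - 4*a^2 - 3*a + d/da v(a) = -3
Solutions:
 v(a) = C1 - a^4/2 + 4*a^3/3 + 3*a^2/2 - 3*a


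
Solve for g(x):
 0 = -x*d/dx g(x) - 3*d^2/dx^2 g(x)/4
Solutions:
 g(x) = C1 + C2*erf(sqrt(6)*x/3)


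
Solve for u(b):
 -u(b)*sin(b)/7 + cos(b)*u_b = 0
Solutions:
 u(b) = C1/cos(b)^(1/7)


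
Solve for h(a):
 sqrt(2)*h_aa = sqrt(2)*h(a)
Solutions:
 h(a) = C1*exp(-a) + C2*exp(a)


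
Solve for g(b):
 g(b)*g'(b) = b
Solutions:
 g(b) = -sqrt(C1 + b^2)
 g(b) = sqrt(C1 + b^2)


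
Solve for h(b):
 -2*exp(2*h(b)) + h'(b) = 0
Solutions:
 h(b) = log(-sqrt(-1/(C1 + 2*b))) - log(2)/2
 h(b) = log(-1/(C1 + 2*b))/2 - log(2)/2


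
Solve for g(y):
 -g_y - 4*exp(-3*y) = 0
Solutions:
 g(y) = C1 + 4*exp(-3*y)/3


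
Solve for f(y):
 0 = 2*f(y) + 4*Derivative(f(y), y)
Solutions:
 f(y) = C1*exp(-y/2)


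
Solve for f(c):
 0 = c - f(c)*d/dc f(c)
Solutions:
 f(c) = -sqrt(C1 + c^2)
 f(c) = sqrt(C1 + c^2)


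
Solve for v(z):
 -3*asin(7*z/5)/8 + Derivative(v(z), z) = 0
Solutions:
 v(z) = C1 + 3*z*asin(7*z/5)/8 + 3*sqrt(25 - 49*z^2)/56


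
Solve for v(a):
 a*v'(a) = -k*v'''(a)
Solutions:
 v(a) = C1 + Integral(C2*airyai(a*(-1/k)^(1/3)) + C3*airybi(a*(-1/k)^(1/3)), a)


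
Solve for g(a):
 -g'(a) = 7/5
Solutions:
 g(a) = C1 - 7*a/5


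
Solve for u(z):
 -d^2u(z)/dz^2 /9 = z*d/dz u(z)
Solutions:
 u(z) = C1 + C2*erf(3*sqrt(2)*z/2)


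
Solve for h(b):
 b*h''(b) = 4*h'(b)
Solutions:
 h(b) = C1 + C2*b^5


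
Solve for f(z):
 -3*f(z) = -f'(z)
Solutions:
 f(z) = C1*exp(3*z)


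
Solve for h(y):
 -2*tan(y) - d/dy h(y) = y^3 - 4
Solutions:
 h(y) = C1 - y^4/4 + 4*y + 2*log(cos(y))


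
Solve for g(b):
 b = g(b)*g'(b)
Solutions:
 g(b) = -sqrt(C1 + b^2)
 g(b) = sqrt(C1 + b^2)


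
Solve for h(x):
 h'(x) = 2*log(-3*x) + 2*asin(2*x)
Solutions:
 h(x) = C1 + 2*x*log(-x) + 2*x*asin(2*x) - 2*x + 2*x*log(3) + sqrt(1 - 4*x^2)


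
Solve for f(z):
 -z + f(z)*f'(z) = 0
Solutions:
 f(z) = -sqrt(C1 + z^2)
 f(z) = sqrt(C1 + z^2)


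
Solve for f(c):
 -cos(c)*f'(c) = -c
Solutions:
 f(c) = C1 + Integral(c/cos(c), c)


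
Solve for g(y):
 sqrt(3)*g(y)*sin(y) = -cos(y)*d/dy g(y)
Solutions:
 g(y) = C1*cos(y)^(sqrt(3))


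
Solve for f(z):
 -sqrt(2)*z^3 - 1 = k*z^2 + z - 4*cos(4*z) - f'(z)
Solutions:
 f(z) = C1 + k*z^3/3 + sqrt(2)*z^4/4 + z^2/2 + z - sin(4*z)


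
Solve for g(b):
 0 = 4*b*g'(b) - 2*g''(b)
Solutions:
 g(b) = C1 + C2*erfi(b)


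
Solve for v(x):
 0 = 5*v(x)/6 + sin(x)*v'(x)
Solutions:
 v(x) = C1*(cos(x) + 1)^(5/12)/(cos(x) - 1)^(5/12)


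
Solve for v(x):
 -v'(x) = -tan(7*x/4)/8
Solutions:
 v(x) = C1 - log(cos(7*x/4))/14


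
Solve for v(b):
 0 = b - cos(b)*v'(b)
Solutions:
 v(b) = C1 + Integral(b/cos(b), b)


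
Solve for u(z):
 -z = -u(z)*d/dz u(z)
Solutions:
 u(z) = -sqrt(C1 + z^2)
 u(z) = sqrt(C1 + z^2)


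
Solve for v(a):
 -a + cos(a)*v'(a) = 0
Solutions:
 v(a) = C1 + Integral(a/cos(a), a)


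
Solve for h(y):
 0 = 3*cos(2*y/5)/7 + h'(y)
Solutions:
 h(y) = C1 - 15*sin(2*y/5)/14


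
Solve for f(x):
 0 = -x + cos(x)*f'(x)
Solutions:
 f(x) = C1 + Integral(x/cos(x), x)


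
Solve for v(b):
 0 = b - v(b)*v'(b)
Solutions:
 v(b) = -sqrt(C1 + b^2)
 v(b) = sqrt(C1 + b^2)


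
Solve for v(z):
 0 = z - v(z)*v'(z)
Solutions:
 v(z) = -sqrt(C1 + z^2)
 v(z) = sqrt(C1 + z^2)


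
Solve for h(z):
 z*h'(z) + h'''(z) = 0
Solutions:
 h(z) = C1 + Integral(C2*airyai(-z) + C3*airybi(-z), z)


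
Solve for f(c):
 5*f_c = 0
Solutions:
 f(c) = C1


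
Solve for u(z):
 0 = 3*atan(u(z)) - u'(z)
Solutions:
 Integral(1/atan(_y), (_y, u(z))) = C1 + 3*z


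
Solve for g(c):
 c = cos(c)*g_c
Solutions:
 g(c) = C1 + Integral(c/cos(c), c)


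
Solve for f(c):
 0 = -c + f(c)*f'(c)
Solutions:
 f(c) = -sqrt(C1 + c^2)
 f(c) = sqrt(C1 + c^2)


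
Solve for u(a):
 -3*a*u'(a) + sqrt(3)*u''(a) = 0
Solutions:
 u(a) = C1 + C2*erfi(sqrt(2)*3^(1/4)*a/2)


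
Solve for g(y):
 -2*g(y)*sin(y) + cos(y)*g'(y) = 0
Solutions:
 g(y) = C1/cos(y)^2


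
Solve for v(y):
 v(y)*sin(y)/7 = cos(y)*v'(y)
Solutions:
 v(y) = C1/cos(y)^(1/7)


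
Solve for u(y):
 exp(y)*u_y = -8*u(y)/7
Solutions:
 u(y) = C1*exp(8*exp(-y)/7)


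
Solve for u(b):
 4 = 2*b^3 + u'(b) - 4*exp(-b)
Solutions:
 u(b) = C1 - b^4/2 + 4*b - 4*exp(-b)


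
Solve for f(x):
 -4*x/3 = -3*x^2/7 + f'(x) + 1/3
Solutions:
 f(x) = C1 + x^3/7 - 2*x^2/3 - x/3


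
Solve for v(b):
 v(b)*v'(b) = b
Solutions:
 v(b) = -sqrt(C1 + b^2)
 v(b) = sqrt(C1 + b^2)


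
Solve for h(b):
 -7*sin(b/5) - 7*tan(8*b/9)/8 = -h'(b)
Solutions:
 h(b) = C1 - 63*log(cos(8*b/9))/64 - 35*cos(b/5)


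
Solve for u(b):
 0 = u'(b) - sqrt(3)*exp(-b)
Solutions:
 u(b) = C1 - sqrt(3)*exp(-b)


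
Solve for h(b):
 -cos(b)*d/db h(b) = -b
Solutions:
 h(b) = C1 + Integral(b/cos(b), b)


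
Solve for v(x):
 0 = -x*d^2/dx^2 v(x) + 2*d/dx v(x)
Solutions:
 v(x) = C1 + C2*x^3


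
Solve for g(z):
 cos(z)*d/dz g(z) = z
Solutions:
 g(z) = C1 + Integral(z/cos(z), z)


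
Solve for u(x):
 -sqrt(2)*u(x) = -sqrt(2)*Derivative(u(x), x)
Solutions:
 u(x) = C1*exp(x)


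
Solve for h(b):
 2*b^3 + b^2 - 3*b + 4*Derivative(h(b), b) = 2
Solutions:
 h(b) = C1 - b^4/8 - b^3/12 + 3*b^2/8 + b/2


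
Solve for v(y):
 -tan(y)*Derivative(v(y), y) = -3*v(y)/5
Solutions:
 v(y) = C1*sin(y)^(3/5)


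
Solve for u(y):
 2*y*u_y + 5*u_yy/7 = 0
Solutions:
 u(y) = C1 + C2*erf(sqrt(35)*y/5)


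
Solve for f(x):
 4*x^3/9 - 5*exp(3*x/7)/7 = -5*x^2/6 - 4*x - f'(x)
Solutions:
 f(x) = C1 - x^4/9 - 5*x^3/18 - 2*x^2 + 5*exp(3*x/7)/3


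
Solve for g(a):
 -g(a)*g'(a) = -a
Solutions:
 g(a) = -sqrt(C1 + a^2)
 g(a) = sqrt(C1 + a^2)


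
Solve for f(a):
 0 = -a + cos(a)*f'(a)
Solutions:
 f(a) = C1 + Integral(a/cos(a), a)


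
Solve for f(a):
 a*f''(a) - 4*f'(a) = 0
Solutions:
 f(a) = C1 + C2*a^5


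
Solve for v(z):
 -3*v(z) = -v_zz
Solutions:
 v(z) = C1*exp(-sqrt(3)*z) + C2*exp(sqrt(3)*z)


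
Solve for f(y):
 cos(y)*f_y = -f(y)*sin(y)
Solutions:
 f(y) = C1*cos(y)


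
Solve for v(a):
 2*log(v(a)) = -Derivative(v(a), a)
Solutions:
 li(v(a)) = C1 - 2*a


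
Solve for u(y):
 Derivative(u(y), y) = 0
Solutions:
 u(y) = C1


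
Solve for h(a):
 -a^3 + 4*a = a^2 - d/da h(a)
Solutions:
 h(a) = C1 + a^4/4 + a^3/3 - 2*a^2


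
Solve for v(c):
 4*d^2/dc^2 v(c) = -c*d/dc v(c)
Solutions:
 v(c) = C1 + C2*erf(sqrt(2)*c/4)


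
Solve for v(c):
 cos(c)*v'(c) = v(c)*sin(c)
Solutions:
 v(c) = C1/cos(c)


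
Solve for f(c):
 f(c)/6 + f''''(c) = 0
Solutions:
 f(c) = (C1*sin(2^(1/4)*3^(3/4)*c/6) + C2*cos(2^(1/4)*3^(3/4)*c/6))*exp(-2^(1/4)*3^(3/4)*c/6) + (C3*sin(2^(1/4)*3^(3/4)*c/6) + C4*cos(2^(1/4)*3^(3/4)*c/6))*exp(2^(1/4)*3^(3/4)*c/6)


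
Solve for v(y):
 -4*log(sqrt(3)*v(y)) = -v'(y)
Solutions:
 -Integral(1/(2*log(_y) + log(3)), (_y, v(y)))/2 = C1 - y


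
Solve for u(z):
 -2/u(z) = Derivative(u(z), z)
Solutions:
 u(z) = -sqrt(C1 - 4*z)
 u(z) = sqrt(C1 - 4*z)


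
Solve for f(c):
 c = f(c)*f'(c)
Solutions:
 f(c) = -sqrt(C1 + c^2)
 f(c) = sqrt(C1 + c^2)


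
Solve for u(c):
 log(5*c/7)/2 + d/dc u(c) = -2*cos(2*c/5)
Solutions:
 u(c) = C1 - c*log(c)/2 - c*log(5) + c/2 + c*log(35)/2 - 5*sin(2*c/5)


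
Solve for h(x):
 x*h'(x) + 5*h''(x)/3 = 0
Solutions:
 h(x) = C1 + C2*erf(sqrt(30)*x/10)


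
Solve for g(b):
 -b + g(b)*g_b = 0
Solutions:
 g(b) = -sqrt(C1 + b^2)
 g(b) = sqrt(C1 + b^2)


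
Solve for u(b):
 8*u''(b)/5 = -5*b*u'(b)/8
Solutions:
 u(b) = C1 + C2*erf(5*sqrt(2)*b/16)


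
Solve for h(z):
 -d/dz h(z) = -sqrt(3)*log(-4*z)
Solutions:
 h(z) = C1 + sqrt(3)*z*log(-z) + sqrt(3)*z*(-1 + 2*log(2))


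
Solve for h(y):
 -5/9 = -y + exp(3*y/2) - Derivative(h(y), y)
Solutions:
 h(y) = C1 - y^2/2 + 5*y/9 + 2*exp(3*y/2)/3


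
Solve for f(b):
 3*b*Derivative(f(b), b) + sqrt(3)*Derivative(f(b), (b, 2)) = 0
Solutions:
 f(b) = C1 + C2*erf(sqrt(2)*3^(1/4)*b/2)


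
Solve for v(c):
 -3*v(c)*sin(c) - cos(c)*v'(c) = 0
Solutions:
 v(c) = C1*cos(c)^3


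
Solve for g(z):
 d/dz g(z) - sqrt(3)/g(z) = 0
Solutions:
 g(z) = -sqrt(C1 + 2*sqrt(3)*z)
 g(z) = sqrt(C1 + 2*sqrt(3)*z)


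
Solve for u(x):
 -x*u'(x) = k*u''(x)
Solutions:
 u(x) = C1 + C2*sqrt(k)*erf(sqrt(2)*x*sqrt(1/k)/2)


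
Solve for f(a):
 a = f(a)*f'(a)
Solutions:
 f(a) = -sqrt(C1 + a^2)
 f(a) = sqrt(C1 + a^2)


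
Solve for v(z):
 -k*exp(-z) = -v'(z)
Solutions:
 v(z) = C1 - k*exp(-z)


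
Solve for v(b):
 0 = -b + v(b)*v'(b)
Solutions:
 v(b) = -sqrt(C1 + b^2)
 v(b) = sqrt(C1 + b^2)


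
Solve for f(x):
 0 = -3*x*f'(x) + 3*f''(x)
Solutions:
 f(x) = C1 + C2*erfi(sqrt(2)*x/2)


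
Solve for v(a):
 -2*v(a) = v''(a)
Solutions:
 v(a) = C1*sin(sqrt(2)*a) + C2*cos(sqrt(2)*a)


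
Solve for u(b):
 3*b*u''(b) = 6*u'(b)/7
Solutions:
 u(b) = C1 + C2*b^(9/7)


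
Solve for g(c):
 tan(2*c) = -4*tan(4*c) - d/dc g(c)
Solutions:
 g(c) = C1 + log(cos(2*c))/2 + log(cos(4*c))


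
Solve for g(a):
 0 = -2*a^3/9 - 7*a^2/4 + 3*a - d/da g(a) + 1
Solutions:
 g(a) = C1 - a^4/18 - 7*a^3/12 + 3*a^2/2 + a


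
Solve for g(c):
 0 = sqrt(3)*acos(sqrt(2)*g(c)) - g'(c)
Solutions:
 Integral(1/acos(sqrt(2)*_y), (_y, g(c))) = C1 + sqrt(3)*c


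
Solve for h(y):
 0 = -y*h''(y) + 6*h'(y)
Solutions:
 h(y) = C1 + C2*y^7


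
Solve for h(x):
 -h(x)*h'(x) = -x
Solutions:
 h(x) = -sqrt(C1 + x^2)
 h(x) = sqrt(C1 + x^2)


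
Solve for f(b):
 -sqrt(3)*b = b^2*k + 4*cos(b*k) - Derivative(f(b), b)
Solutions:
 f(b) = C1 + b^3*k/3 + sqrt(3)*b^2/2 + 4*sin(b*k)/k


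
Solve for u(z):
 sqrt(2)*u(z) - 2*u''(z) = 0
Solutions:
 u(z) = C1*exp(-2^(3/4)*z/2) + C2*exp(2^(3/4)*z/2)


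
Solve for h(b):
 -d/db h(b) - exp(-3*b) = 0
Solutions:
 h(b) = C1 + exp(-3*b)/3


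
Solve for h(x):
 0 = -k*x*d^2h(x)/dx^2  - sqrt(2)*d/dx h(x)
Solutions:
 h(x) = C1 + x^(((re(k) - sqrt(2))*re(k) + im(k)^2)/(re(k)^2 + im(k)^2))*(C2*sin(sqrt(2)*log(x)*Abs(im(k))/(re(k)^2 + im(k)^2)) + C3*cos(sqrt(2)*log(x)*im(k)/(re(k)^2 + im(k)^2)))


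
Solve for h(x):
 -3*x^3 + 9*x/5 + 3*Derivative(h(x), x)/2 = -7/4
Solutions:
 h(x) = C1 + x^4/2 - 3*x^2/5 - 7*x/6


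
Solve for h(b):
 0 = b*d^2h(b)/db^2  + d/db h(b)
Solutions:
 h(b) = C1 + C2*log(b)


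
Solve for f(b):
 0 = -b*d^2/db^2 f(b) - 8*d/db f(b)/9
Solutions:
 f(b) = C1 + C2*b^(1/9)


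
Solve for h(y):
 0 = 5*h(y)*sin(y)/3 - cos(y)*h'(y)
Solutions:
 h(y) = C1/cos(y)^(5/3)


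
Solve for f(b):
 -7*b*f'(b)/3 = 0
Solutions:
 f(b) = C1


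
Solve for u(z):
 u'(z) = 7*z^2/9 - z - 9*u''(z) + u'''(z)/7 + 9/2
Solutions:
 u(z) = C1 + C2*exp(z*(63 - sqrt(3997))/2) + C3*exp(z*(63 + sqrt(3997))/2) + 7*z^3/27 - 15*z^2/2 + 2515*z/18


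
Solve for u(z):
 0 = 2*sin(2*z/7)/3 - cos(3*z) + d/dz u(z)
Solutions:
 u(z) = C1 + sin(3*z)/3 + 7*cos(2*z/7)/3


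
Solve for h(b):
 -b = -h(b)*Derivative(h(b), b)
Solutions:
 h(b) = -sqrt(C1 + b^2)
 h(b) = sqrt(C1 + b^2)


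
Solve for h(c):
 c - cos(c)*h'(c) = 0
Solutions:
 h(c) = C1 + Integral(c/cos(c), c)


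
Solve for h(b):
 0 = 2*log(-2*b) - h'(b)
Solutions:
 h(b) = C1 + 2*b*log(-b) + 2*b*(-1 + log(2))


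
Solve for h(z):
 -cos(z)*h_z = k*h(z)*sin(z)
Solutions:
 h(z) = C1*exp(k*log(cos(z)))


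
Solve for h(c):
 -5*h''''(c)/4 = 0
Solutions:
 h(c) = C1 + C2*c + C3*c^2 + C4*c^3


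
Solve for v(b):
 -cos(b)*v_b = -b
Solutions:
 v(b) = C1 + Integral(b/cos(b), b)


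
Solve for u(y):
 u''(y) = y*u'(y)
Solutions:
 u(y) = C1 + C2*erfi(sqrt(2)*y/2)


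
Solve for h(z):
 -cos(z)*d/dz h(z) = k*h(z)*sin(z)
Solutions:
 h(z) = C1*exp(k*log(cos(z)))


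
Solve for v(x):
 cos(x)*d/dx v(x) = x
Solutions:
 v(x) = C1 + Integral(x/cos(x), x)


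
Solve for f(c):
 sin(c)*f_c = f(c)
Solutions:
 f(c) = C1*sqrt(cos(c) - 1)/sqrt(cos(c) + 1)


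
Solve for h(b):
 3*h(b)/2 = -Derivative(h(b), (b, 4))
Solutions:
 h(b) = (C1*sin(6^(1/4)*b/2) + C2*cos(6^(1/4)*b/2))*exp(-6^(1/4)*b/2) + (C3*sin(6^(1/4)*b/2) + C4*cos(6^(1/4)*b/2))*exp(6^(1/4)*b/2)


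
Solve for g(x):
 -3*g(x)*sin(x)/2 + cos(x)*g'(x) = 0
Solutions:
 g(x) = C1/cos(x)^(3/2)


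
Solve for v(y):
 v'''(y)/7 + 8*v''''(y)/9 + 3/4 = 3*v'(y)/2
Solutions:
 v(y) = C1 + C2*exp(-3*y*((28*sqrt(38402) + 5487)^(-1/3) + 2 + (28*sqrt(38402) + 5487)^(1/3))/112)*sin(3*sqrt(3)*y*(-(28*sqrt(38402) + 5487)^(1/3) + (28*sqrt(38402) + 5487)^(-1/3))/112) + C3*exp(-3*y*((28*sqrt(38402) + 5487)^(-1/3) + 2 + (28*sqrt(38402) + 5487)^(1/3))/112)*cos(3*sqrt(3)*y*(-(28*sqrt(38402) + 5487)^(1/3) + (28*sqrt(38402) + 5487)^(-1/3))/112) + C4*exp(3*y*(-1 + (28*sqrt(38402) + 5487)^(-1/3) + (28*sqrt(38402) + 5487)^(1/3))/56) + y/2


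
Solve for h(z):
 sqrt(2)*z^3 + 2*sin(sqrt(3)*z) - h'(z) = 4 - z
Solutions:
 h(z) = C1 + sqrt(2)*z^4/4 + z^2/2 - 4*z - 2*sqrt(3)*cos(sqrt(3)*z)/3


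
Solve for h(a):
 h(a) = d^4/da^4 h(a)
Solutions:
 h(a) = C1*exp(-a) + C2*exp(a) + C3*sin(a) + C4*cos(a)


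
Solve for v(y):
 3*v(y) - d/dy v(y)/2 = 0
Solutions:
 v(y) = C1*exp(6*y)


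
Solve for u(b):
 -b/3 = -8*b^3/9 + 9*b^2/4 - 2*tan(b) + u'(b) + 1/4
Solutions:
 u(b) = C1 + 2*b^4/9 - 3*b^3/4 - b^2/6 - b/4 - 2*log(cos(b))


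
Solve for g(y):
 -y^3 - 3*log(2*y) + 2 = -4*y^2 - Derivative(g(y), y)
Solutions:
 g(y) = C1 + y^4/4 - 4*y^3/3 + 3*y*log(y) - 5*y + y*log(8)


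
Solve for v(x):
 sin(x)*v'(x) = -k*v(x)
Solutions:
 v(x) = C1*exp(k*(-log(cos(x) - 1) + log(cos(x) + 1))/2)


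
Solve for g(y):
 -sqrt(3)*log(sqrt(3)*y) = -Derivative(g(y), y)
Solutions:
 g(y) = C1 + sqrt(3)*y*log(y) - sqrt(3)*y + sqrt(3)*y*log(3)/2


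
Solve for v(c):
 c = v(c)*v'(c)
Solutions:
 v(c) = -sqrt(C1 + c^2)
 v(c) = sqrt(C1 + c^2)


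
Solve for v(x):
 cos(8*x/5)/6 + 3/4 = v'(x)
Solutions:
 v(x) = C1 + 3*x/4 + 5*sin(8*x/5)/48


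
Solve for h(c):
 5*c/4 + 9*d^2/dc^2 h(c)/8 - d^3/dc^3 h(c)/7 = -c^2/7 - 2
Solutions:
 h(c) = C1 + C2*c + C3*exp(63*c/8) - 2*c^4/189 - 2269*c^3/11907 - 240416*c^2/250047


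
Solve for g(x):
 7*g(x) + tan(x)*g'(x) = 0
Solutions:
 g(x) = C1/sin(x)^7


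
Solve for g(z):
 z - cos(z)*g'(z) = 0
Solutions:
 g(z) = C1 + Integral(z/cos(z), z)


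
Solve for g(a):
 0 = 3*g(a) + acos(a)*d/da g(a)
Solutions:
 g(a) = C1*exp(-3*Integral(1/acos(a), a))


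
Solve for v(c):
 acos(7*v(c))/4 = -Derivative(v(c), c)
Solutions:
 Integral(1/acos(7*_y), (_y, v(c))) = C1 - c/4


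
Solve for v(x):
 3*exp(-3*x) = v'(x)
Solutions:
 v(x) = C1 - exp(-3*x)


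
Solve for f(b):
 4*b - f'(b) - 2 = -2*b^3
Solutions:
 f(b) = C1 + b^4/2 + 2*b^2 - 2*b


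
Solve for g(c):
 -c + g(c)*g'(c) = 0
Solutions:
 g(c) = -sqrt(C1 + c^2)
 g(c) = sqrt(C1 + c^2)


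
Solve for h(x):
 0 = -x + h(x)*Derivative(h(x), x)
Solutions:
 h(x) = -sqrt(C1 + x^2)
 h(x) = sqrt(C1 + x^2)


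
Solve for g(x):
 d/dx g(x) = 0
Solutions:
 g(x) = C1


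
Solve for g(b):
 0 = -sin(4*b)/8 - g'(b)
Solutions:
 g(b) = C1 + cos(4*b)/32


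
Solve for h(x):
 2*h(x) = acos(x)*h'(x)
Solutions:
 h(x) = C1*exp(2*Integral(1/acos(x), x))


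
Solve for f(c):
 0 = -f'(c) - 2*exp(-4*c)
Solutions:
 f(c) = C1 + exp(-4*c)/2


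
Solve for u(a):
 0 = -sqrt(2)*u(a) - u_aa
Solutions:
 u(a) = C1*sin(2^(1/4)*a) + C2*cos(2^(1/4)*a)


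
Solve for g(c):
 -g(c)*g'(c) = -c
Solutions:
 g(c) = -sqrt(C1 + c^2)
 g(c) = sqrt(C1 + c^2)


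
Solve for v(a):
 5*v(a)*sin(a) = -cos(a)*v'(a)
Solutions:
 v(a) = C1*cos(a)^5


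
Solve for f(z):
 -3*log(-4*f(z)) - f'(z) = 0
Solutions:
 Integral(1/(log(-_y) + 2*log(2)), (_y, f(z)))/3 = C1 - z
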